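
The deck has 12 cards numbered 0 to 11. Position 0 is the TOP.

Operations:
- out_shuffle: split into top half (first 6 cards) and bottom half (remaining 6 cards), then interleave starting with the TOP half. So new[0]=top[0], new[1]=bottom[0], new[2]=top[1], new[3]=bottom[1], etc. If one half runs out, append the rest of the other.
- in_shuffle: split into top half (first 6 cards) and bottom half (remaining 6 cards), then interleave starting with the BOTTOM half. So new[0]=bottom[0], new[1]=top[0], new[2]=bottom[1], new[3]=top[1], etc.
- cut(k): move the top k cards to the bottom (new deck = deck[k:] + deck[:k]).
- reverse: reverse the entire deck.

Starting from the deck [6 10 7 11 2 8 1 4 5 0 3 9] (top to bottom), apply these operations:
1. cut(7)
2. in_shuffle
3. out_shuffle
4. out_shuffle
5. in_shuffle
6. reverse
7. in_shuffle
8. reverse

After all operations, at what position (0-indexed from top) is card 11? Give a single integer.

After op 1 (cut(7)): [4 5 0 3 9 6 10 7 11 2 8 1]
After op 2 (in_shuffle): [10 4 7 5 11 0 2 3 8 9 1 6]
After op 3 (out_shuffle): [10 2 4 3 7 8 5 9 11 1 0 6]
After op 4 (out_shuffle): [10 5 2 9 4 11 3 1 7 0 8 6]
After op 5 (in_shuffle): [3 10 1 5 7 2 0 9 8 4 6 11]
After op 6 (reverse): [11 6 4 8 9 0 2 7 5 1 10 3]
After op 7 (in_shuffle): [2 11 7 6 5 4 1 8 10 9 3 0]
After op 8 (reverse): [0 3 9 10 8 1 4 5 6 7 11 2]
Card 11 is at position 10.

Answer: 10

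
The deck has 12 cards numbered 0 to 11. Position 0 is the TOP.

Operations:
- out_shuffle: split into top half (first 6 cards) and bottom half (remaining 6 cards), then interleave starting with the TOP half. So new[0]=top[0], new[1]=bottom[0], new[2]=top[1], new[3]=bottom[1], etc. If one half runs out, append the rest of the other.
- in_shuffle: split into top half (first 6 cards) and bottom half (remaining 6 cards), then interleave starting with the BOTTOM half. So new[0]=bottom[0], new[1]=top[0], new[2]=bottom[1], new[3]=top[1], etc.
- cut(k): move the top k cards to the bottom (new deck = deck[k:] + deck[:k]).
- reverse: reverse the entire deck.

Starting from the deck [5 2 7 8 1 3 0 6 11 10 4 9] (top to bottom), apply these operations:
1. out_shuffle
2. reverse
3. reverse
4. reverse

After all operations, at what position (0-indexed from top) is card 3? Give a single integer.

Answer: 1

Derivation:
After op 1 (out_shuffle): [5 0 2 6 7 11 8 10 1 4 3 9]
After op 2 (reverse): [9 3 4 1 10 8 11 7 6 2 0 5]
After op 3 (reverse): [5 0 2 6 7 11 8 10 1 4 3 9]
After op 4 (reverse): [9 3 4 1 10 8 11 7 6 2 0 5]
Card 3 is at position 1.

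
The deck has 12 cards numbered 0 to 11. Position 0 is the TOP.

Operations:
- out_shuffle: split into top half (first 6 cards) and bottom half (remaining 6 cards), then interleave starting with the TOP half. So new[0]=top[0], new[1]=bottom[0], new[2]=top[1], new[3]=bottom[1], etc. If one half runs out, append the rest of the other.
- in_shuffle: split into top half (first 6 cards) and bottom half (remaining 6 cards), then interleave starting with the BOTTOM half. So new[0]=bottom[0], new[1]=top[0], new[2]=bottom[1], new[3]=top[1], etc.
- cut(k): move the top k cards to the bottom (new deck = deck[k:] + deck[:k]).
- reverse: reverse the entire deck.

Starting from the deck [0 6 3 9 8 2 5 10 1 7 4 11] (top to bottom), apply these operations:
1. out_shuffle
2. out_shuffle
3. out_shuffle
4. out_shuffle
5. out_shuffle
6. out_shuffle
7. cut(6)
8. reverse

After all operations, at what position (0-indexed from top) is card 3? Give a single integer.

After op 1 (out_shuffle): [0 5 6 10 3 1 9 7 8 4 2 11]
After op 2 (out_shuffle): [0 9 5 7 6 8 10 4 3 2 1 11]
After op 3 (out_shuffle): [0 10 9 4 5 3 7 2 6 1 8 11]
After op 4 (out_shuffle): [0 7 10 2 9 6 4 1 5 8 3 11]
After op 5 (out_shuffle): [0 4 7 1 10 5 2 8 9 3 6 11]
After op 6 (out_shuffle): [0 2 4 8 7 9 1 3 10 6 5 11]
After op 7 (cut(6)): [1 3 10 6 5 11 0 2 4 8 7 9]
After op 8 (reverse): [9 7 8 4 2 0 11 5 6 10 3 1]
Card 3 is at position 10.

Answer: 10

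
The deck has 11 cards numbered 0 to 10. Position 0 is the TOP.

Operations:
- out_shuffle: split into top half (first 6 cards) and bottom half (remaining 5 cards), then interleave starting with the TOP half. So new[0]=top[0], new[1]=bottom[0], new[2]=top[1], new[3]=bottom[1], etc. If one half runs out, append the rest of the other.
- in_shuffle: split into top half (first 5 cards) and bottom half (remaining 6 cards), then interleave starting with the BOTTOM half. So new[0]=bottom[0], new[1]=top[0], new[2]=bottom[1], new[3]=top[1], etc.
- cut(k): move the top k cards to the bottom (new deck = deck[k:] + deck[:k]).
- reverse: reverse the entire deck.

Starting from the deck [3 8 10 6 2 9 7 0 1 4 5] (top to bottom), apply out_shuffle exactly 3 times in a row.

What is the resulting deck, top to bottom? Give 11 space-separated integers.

After op 1 (out_shuffle): [3 7 8 0 10 1 6 4 2 5 9]
After op 2 (out_shuffle): [3 6 7 4 8 2 0 5 10 9 1]
After op 3 (out_shuffle): [3 0 6 5 7 10 4 9 8 1 2]

Answer: 3 0 6 5 7 10 4 9 8 1 2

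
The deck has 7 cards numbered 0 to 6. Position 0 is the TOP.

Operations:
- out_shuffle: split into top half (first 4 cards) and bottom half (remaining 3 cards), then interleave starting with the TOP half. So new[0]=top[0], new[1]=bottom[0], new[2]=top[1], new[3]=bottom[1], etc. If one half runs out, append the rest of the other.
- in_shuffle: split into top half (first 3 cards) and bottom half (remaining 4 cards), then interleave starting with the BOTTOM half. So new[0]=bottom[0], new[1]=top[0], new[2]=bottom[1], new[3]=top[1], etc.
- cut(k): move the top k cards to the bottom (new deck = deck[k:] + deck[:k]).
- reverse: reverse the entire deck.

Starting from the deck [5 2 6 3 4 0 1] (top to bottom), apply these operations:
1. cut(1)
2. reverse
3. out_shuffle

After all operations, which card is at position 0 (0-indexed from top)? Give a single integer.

Answer: 5

Derivation:
After op 1 (cut(1)): [2 6 3 4 0 1 5]
After op 2 (reverse): [5 1 0 4 3 6 2]
After op 3 (out_shuffle): [5 3 1 6 0 2 4]
Position 0: card 5.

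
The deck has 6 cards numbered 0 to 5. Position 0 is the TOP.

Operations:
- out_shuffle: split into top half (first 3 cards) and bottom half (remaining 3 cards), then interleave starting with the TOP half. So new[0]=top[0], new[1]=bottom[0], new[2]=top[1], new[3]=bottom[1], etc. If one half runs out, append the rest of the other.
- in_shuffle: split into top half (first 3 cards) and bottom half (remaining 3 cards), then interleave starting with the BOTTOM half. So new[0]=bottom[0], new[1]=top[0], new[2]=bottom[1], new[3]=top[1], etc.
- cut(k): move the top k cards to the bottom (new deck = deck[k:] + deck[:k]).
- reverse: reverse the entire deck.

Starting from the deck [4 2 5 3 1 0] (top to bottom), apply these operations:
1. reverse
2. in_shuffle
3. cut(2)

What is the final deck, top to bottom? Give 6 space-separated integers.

After op 1 (reverse): [0 1 3 5 2 4]
After op 2 (in_shuffle): [5 0 2 1 4 3]
After op 3 (cut(2)): [2 1 4 3 5 0]

Answer: 2 1 4 3 5 0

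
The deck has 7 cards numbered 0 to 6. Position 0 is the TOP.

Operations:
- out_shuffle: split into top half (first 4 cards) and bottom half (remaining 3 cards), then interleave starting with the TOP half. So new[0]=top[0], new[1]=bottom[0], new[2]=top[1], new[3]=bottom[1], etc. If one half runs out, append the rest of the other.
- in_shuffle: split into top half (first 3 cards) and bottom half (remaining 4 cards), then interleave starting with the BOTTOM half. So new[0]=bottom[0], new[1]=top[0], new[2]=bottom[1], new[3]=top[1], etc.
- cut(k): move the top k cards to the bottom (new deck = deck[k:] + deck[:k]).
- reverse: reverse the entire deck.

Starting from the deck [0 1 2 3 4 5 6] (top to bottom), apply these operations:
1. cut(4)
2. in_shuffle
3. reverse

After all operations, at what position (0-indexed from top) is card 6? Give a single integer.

Answer: 1

Derivation:
After op 1 (cut(4)): [4 5 6 0 1 2 3]
After op 2 (in_shuffle): [0 4 1 5 2 6 3]
After op 3 (reverse): [3 6 2 5 1 4 0]
Card 6 is at position 1.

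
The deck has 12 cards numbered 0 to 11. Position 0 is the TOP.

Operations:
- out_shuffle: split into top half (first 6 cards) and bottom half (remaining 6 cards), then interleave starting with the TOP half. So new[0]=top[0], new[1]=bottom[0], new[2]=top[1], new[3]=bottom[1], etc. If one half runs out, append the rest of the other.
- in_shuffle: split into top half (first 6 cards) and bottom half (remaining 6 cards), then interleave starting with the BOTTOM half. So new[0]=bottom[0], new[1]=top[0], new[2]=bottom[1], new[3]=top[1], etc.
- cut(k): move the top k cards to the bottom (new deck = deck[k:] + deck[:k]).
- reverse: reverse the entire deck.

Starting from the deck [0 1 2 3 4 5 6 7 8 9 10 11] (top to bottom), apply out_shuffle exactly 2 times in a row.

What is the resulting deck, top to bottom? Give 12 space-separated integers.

Answer: 0 3 6 9 1 4 7 10 2 5 8 11

Derivation:
After op 1 (out_shuffle): [0 6 1 7 2 8 3 9 4 10 5 11]
After op 2 (out_shuffle): [0 3 6 9 1 4 7 10 2 5 8 11]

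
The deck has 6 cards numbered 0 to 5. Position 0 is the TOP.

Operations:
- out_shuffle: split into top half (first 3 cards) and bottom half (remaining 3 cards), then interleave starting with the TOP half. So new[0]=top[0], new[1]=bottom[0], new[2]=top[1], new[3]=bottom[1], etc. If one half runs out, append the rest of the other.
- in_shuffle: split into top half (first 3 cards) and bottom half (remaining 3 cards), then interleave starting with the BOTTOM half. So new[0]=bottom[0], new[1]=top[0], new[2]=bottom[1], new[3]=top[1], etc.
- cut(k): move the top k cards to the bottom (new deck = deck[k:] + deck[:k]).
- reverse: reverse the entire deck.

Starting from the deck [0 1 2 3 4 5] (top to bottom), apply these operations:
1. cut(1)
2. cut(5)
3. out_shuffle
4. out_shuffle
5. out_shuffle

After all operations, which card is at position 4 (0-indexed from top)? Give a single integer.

After op 1 (cut(1)): [1 2 3 4 5 0]
After op 2 (cut(5)): [0 1 2 3 4 5]
After op 3 (out_shuffle): [0 3 1 4 2 5]
After op 4 (out_shuffle): [0 4 3 2 1 5]
After op 5 (out_shuffle): [0 2 4 1 3 5]
Position 4: card 3.

Answer: 3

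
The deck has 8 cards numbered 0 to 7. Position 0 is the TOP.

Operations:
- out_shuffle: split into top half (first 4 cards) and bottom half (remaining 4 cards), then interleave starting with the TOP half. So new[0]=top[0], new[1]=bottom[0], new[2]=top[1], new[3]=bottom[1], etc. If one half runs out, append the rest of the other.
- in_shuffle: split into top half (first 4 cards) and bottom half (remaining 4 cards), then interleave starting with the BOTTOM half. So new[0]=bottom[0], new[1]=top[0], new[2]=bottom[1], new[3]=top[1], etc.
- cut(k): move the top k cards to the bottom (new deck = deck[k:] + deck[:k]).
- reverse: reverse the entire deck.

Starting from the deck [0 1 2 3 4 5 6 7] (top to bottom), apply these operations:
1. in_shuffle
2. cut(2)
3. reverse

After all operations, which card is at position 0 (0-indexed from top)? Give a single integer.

Answer: 0

Derivation:
After op 1 (in_shuffle): [4 0 5 1 6 2 7 3]
After op 2 (cut(2)): [5 1 6 2 7 3 4 0]
After op 3 (reverse): [0 4 3 7 2 6 1 5]
Position 0: card 0.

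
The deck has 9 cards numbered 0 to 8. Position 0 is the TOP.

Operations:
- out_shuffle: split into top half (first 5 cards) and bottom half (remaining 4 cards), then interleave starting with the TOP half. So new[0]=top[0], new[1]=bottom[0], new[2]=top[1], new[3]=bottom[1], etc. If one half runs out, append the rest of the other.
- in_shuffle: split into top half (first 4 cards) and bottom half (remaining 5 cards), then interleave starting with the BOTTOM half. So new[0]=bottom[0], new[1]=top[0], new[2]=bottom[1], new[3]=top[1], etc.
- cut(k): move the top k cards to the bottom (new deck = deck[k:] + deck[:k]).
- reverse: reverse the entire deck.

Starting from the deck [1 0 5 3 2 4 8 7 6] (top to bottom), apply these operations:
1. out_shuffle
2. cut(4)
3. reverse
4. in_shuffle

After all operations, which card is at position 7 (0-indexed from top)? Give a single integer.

After op 1 (out_shuffle): [1 4 0 8 5 7 3 6 2]
After op 2 (cut(4)): [5 7 3 6 2 1 4 0 8]
After op 3 (reverse): [8 0 4 1 2 6 3 7 5]
After op 4 (in_shuffle): [2 8 6 0 3 4 7 1 5]
Position 7: card 1.

Answer: 1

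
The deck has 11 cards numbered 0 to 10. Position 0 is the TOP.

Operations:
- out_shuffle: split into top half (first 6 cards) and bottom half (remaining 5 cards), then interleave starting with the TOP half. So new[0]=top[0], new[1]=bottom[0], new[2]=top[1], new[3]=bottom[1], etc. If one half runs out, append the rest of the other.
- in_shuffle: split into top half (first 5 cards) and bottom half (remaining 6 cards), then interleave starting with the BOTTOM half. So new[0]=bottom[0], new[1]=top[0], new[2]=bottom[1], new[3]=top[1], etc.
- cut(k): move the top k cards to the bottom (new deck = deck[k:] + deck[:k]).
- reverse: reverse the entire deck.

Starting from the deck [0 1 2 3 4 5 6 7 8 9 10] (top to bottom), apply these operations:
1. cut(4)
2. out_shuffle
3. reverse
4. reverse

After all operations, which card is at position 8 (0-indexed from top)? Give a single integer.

Answer: 8

Derivation:
After op 1 (cut(4)): [4 5 6 7 8 9 10 0 1 2 3]
After op 2 (out_shuffle): [4 10 5 0 6 1 7 2 8 3 9]
After op 3 (reverse): [9 3 8 2 7 1 6 0 5 10 4]
After op 4 (reverse): [4 10 5 0 6 1 7 2 8 3 9]
Position 8: card 8.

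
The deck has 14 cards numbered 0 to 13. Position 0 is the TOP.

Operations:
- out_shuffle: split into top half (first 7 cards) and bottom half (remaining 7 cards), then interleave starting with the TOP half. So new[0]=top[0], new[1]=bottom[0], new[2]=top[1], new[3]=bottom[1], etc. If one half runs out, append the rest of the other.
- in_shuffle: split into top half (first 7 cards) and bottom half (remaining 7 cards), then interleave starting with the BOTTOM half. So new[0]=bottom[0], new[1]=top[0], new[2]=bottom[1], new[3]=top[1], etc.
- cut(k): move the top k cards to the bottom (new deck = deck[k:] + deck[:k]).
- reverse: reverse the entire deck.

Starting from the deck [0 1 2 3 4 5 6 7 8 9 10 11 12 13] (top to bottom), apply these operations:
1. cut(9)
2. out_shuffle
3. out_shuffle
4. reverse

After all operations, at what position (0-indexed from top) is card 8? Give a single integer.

Answer: 0

Derivation:
After op 1 (cut(9)): [9 10 11 12 13 0 1 2 3 4 5 6 7 8]
After op 2 (out_shuffle): [9 2 10 3 11 4 12 5 13 6 0 7 1 8]
After op 3 (out_shuffle): [9 5 2 13 10 6 3 0 11 7 4 1 12 8]
After op 4 (reverse): [8 12 1 4 7 11 0 3 6 10 13 2 5 9]
Card 8 is at position 0.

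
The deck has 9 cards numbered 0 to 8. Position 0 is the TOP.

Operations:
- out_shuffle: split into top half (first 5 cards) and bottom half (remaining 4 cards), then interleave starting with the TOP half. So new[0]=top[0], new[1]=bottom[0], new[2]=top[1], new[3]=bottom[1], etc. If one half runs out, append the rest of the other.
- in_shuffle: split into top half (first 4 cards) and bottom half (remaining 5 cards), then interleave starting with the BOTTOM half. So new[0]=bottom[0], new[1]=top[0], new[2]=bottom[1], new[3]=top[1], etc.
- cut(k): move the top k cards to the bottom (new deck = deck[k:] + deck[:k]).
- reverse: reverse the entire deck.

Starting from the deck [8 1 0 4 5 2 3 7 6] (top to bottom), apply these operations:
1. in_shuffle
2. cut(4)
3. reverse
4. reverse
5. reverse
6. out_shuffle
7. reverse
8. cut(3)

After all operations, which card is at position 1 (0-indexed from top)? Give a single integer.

Answer: 8

Derivation:
After op 1 (in_shuffle): [5 8 2 1 3 0 7 4 6]
After op 2 (cut(4)): [3 0 7 4 6 5 8 2 1]
After op 3 (reverse): [1 2 8 5 6 4 7 0 3]
After op 4 (reverse): [3 0 7 4 6 5 8 2 1]
After op 5 (reverse): [1 2 8 5 6 4 7 0 3]
After op 6 (out_shuffle): [1 4 2 7 8 0 5 3 6]
After op 7 (reverse): [6 3 5 0 8 7 2 4 1]
After op 8 (cut(3)): [0 8 7 2 4 1 6 3 5]
Position 1: card 8.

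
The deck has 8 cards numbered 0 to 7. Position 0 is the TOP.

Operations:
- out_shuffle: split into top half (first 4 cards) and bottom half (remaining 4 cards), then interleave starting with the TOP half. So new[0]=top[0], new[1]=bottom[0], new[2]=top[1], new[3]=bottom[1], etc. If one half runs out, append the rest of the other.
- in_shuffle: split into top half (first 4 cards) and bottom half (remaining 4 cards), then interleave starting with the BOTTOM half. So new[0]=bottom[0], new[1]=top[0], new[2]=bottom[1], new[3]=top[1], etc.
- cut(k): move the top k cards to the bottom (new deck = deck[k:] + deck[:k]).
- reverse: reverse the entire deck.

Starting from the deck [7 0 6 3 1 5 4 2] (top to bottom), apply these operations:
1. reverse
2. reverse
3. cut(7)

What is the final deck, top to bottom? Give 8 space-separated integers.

Answer: 2 7 0 6 3 1 5 4

Derivation:
After op 1 (reverse): [2 4 5 1 3 6 0 7]
After op 2 (reverse): [7 0 6 3 1 5 4 2]
After op 3 (cut(7)): [2 7 0 6 3 1 5 4]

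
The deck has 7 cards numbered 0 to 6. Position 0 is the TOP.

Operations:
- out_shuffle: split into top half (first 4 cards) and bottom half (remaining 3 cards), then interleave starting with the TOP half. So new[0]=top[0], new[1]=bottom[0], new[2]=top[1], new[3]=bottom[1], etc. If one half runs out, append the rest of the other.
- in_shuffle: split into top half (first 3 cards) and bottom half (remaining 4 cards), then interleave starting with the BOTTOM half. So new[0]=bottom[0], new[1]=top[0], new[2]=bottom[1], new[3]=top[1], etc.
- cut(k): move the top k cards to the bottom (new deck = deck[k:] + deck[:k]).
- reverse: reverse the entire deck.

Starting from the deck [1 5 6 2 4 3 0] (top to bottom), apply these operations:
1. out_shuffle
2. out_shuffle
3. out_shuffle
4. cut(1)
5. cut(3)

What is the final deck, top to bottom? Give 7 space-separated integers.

After op 1 (out_shuffle): [1 4 5 3 6 0 2]
After op 2 (out_shuffle): [1 6 4 0 5 2 3]
After op 3 (out_shuffle): [1 5 6 2 4 3 0]
After op 4 (cut(1)): [5 6 2 4 3 0 1]
After op 5 (cut(3)): [4 3 0 1 5 6 2]

Answer: 4 3 0 1 5 6 2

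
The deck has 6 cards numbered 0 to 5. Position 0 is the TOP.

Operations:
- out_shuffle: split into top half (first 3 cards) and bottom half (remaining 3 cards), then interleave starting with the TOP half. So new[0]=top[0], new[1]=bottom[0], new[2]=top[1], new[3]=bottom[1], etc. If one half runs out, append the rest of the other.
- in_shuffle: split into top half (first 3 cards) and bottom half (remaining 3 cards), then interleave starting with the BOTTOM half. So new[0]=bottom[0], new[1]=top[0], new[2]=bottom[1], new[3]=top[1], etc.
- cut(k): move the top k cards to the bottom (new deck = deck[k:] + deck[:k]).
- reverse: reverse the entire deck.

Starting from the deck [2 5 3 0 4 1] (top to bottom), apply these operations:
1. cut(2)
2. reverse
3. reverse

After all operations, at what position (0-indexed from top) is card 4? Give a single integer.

After op 1 (cut(2)): [3 0 4 1 2 5]
After op 2 (reverse): [5 2 1 4 0 3]
After op 3 (reverse): [3 0 4 1 2 5]
Card 4 is at position 2.

Answer: 2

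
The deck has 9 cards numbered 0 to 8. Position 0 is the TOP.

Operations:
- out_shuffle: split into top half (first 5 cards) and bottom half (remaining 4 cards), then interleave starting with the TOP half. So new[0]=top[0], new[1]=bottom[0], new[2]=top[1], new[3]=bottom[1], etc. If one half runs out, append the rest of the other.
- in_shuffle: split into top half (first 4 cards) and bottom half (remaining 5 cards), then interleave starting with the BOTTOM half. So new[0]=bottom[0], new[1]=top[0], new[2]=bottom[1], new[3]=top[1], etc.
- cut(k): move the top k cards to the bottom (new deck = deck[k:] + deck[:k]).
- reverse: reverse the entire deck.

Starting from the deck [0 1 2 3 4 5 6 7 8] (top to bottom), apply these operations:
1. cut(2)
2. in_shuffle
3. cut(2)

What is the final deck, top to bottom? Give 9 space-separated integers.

Answer: 7 3 8 4 0 5 1 6 2

Derivation:
After op 1 (cut(2)): [2 3 4 5 6 7 8 0 1]
After op 2 (in_shuffle): [6 2 7 3 8 4 0 5 1]
After op 3 (cut(2)): [7 3 8 4 0 5 1 6 2]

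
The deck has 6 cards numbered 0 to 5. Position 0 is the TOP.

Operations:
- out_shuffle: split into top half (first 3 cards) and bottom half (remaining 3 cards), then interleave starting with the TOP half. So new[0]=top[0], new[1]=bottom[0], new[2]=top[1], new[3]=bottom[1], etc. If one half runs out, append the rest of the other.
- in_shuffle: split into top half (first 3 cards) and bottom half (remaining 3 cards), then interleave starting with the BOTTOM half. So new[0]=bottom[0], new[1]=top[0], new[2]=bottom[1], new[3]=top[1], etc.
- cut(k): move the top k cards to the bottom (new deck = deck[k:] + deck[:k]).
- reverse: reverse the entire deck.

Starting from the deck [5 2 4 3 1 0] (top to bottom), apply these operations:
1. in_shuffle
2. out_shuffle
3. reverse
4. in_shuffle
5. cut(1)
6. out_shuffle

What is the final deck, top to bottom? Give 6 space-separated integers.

Answer: 4 3 2 0 1 5

Derivation:
After op 1 (in_shuffle): [3 5 1 2 0 4]
After op 2 (out_shuffle): [3 2 5 0 1 4]
After op 3 (reverse): [4 1 0 5 2 3]
After op 4 (in_shuffle): [5 4 2 1 3 0]
After op 5 (cut(1)): [4 2 1 3 0 5]
After op 6 (out_shuffle): [4 3 2 0 1 5]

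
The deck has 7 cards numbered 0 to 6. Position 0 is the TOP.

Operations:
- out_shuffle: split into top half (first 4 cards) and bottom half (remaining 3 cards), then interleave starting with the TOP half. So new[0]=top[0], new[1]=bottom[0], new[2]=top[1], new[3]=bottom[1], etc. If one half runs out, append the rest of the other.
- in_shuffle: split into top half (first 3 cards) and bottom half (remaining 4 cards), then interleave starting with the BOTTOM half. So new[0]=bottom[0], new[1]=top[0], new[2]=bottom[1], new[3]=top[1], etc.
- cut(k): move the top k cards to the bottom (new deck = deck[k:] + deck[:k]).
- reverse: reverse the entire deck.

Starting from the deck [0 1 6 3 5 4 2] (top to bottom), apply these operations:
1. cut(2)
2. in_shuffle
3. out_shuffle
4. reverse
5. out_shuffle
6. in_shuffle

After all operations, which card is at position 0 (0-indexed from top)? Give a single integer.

Answer: 0

Derivation:
After op 1 (cut(2)): [6 3 5 4 2 0 1]
After op 2 (in_shuffle): [4 6 2 3 0 5 1]
After op 3 (out_shuffle): [4 0 6 5 2 1 3]
After op 4 (reverse): [3 1 2 5 6 0 4]
After op 5 (out_shuffle): [3 6 1 0 2 4 5]
After op 6 (in_shuffle): [0 3 2 6 4 1 5]
Position 0: card 0.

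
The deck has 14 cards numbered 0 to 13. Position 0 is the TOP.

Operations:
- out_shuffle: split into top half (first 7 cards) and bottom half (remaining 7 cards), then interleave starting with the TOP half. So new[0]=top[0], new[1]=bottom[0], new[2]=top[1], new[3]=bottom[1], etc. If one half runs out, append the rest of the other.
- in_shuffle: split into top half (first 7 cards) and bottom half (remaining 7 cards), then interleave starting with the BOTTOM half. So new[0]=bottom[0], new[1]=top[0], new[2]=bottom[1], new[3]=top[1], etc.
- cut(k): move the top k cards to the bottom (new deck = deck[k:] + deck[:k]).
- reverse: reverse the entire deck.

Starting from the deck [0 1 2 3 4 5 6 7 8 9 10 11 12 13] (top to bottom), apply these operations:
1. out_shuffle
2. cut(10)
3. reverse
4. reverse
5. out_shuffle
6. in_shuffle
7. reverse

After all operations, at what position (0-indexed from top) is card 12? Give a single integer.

Answer: 8

Derivation:
After op 1 (out_shuffle): [0 7 1 8 2 9 3 10 4 11 5 12 6 13]
After op 2 (cut(10)): [5 12 6 13 0 7 1 8 2 9 3 10 4 11]
After op 3 (reverse): [11 4 10 3 9 2 8 1 7 0 13 6 12 5]
After op 4 (reverse): [5 12 6 13 0 7 1 8 2 9 3 10 4 11]
After op 5 (out_shuffle): [5 8 12 2 6 9 13 3 0 10 7 4 1 11]
After op 6 (in_shuffle): [3 5 0 8 10 12 7 2 4 6 1 9 11 13]
After op 7 (reverse): [13 11 9 1 6 4 2 7 12 10 8 0 5 3]
Card 12 is at position 8.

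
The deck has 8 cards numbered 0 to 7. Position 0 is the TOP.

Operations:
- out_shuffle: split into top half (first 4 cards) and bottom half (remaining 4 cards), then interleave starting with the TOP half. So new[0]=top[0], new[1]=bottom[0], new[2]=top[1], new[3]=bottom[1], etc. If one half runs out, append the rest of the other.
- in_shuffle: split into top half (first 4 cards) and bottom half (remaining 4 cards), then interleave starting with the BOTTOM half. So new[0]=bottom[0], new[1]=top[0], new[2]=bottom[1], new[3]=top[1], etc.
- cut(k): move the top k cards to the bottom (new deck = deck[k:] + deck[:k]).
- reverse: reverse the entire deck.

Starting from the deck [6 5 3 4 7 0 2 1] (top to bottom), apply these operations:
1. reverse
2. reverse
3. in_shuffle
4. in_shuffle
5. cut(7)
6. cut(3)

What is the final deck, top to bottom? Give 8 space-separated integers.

After op 1 (reverse): [1 2 0 7 4 3 5 6]
After op 2 (reverse): [6 5 3 4 7 0 2 1]
After op 3 (in_shuffle): [7 6 0 5 2 3 1 4]
After op 4 (in_shuffle): [2 7 3 6 1 0 4 5]
After op 5 (cut(7)): [5 2 7 3 6 1 0 4]
After op 6 (cut(3)): [3 6 1 0 4 5 2 7]

Answer: 3 6 1 0 4 5 2 7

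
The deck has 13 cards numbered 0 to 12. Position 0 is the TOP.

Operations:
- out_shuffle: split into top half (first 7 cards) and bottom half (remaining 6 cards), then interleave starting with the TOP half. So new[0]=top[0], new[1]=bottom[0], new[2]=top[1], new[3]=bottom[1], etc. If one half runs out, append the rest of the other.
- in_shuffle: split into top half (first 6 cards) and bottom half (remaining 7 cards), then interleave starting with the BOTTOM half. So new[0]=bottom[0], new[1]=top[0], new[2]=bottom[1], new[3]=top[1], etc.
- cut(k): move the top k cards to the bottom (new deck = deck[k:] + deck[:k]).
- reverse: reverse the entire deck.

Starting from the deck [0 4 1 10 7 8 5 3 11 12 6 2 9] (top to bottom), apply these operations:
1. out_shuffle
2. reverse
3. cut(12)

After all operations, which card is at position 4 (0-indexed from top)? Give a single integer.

Answer: 2

Derivation:
After op 1 (out_shuffle): [0 3 4 11 1 12 10 6 7 2 8 9 5]
After op 2 (reverse): [5 9 8 2 7 6 10 12 1 11 4 3 0]
After op 3 (cut(12)): [0 5 9 8 2 7 6 10 12 1 11 4 3]
Position 4: card 2.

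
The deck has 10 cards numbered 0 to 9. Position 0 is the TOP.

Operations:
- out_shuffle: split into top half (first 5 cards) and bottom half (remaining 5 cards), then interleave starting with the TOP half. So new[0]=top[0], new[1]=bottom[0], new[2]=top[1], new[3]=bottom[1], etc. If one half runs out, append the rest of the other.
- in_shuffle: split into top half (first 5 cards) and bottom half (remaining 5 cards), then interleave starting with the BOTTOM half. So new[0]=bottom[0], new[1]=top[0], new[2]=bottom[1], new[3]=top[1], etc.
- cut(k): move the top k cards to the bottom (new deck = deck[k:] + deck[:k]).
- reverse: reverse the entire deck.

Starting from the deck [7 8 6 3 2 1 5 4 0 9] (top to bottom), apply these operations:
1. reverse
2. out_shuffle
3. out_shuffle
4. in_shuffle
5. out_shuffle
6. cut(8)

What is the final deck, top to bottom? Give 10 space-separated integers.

Answer: 1 0 8 2 9 4 3 5 6 7

Derivation:
After op 1 (reverse): [9 0 4 5 1 2 3 6 8 7]
After op 2 (out_shuffle): [9 2 0 3 4 6 5 8 1 7]
After op 3 (out_shuffle): [9 6 2 5 0 8 3 1 4 7]
After op 4 (in_shuffle): [8 9 3 6 1 2 4 5 7 0]
After op 5 (out_shuffle): [8 2 9 4 3 5 6 7 1 0]
After op 6 (cut(8)): [1 0 8 2 9 4 3 5 6 7]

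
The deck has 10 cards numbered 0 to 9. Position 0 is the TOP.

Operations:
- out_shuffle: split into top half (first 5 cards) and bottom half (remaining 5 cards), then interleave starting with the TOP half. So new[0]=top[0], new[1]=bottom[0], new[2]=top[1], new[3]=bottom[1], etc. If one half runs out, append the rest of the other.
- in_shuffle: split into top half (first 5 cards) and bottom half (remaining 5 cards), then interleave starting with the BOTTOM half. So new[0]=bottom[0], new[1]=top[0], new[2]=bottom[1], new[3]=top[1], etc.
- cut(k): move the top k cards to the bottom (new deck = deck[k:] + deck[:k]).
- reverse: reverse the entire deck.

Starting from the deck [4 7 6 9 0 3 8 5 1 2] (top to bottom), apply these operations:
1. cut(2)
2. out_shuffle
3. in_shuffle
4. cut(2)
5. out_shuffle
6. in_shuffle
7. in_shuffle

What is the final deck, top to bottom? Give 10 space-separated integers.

After op 1 (cut(2)): [6 9 0 3 8 5 1 2 4 7]
After op 2 (out_shuffle): [6 5 9 1 0 2 3 4 8 7]
After op 3 (in_shuffle): [2 6 3 5 4 9 8 1 7 0]
After op 4 (cut(2)): [3 5 4 9 8 1 7 0 2 6]
After op 5 (out_shuffle): [3 1 5 7 4 0 9 2 8 6]
After op 6 (in_shuffle): [0 3 9 1 2 5 8 7 6 4]
After op 7 (in_shuffle): [5 0 8 3 7 9 6 1 4 2]

Answer: 5 0 8 3 7 9 6 1 4 2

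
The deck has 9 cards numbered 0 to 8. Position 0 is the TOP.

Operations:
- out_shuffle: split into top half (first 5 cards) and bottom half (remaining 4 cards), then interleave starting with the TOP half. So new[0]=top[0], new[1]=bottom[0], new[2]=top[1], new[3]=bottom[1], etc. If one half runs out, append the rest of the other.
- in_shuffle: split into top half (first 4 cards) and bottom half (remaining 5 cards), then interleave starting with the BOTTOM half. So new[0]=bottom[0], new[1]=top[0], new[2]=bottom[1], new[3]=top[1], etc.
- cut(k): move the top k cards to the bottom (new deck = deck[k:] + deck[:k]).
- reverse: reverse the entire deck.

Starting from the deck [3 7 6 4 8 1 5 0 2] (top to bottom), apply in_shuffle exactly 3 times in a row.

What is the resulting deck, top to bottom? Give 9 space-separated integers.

After op 1 (in_shuffle): [8 3 1 7 5 6 0 4 2]
After op 2 (in_shuffle): [5 8 6 3 0 1 4 7 2]
After op 3 (in_shuffle): [0 5 1 8 4 6 7 3 2]

Answer: 0 5 1 8 4 6 7 3 2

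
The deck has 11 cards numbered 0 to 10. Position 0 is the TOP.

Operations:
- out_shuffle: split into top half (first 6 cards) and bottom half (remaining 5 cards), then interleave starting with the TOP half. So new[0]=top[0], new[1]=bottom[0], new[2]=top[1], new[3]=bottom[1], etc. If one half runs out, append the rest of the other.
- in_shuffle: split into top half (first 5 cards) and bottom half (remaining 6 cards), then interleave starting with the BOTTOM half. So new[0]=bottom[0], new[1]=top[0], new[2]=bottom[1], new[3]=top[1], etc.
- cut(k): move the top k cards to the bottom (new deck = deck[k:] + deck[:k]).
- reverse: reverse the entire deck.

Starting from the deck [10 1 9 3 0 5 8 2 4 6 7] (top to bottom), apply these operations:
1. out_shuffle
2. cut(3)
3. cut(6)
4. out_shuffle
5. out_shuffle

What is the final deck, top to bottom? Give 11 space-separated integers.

Answer: 7 8 9 6 5 1 4 0 10 2 3

Derivation:
After op 1 (out_shuffle): [10 8 1 2 9 4 3 6 0 7 5]
After op 2 (cut(3)): [2 9 4 3 6 0 7 5 10 8 1]
After op 3 (cut(6)): [7 5 10 8 1 2 9 4 3 6 0]
After op 4 (out_shuffle): [7 9 5 4 10 3 8 6 1 0 2]
After op 5 (out_shuffle): [7 8 9 6 5 1 4 0 10 2 3]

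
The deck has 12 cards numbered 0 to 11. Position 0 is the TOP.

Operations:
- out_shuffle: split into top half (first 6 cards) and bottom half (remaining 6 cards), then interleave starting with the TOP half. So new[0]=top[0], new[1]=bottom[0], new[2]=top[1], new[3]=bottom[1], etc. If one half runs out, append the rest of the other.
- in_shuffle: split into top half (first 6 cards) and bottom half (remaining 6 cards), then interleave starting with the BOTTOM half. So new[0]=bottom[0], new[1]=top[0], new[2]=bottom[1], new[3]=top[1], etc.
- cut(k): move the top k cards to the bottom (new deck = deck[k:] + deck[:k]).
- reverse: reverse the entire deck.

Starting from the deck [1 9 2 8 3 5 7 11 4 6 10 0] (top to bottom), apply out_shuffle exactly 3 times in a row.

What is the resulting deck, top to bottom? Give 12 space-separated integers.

After op 1 (out_shuffle): [1 7 9 11 2 4 8 6 3 10 5 0]
After op 2 (out_shuffle): [1 8 7 6 9 3 11 10 2 5 4 0]
After op 3 (out_shuffle): [1 11 8 10 7 2 6 5 9 4 3 0]

Answer: 1 11 8 10 7 2 6 5 9 4 3 0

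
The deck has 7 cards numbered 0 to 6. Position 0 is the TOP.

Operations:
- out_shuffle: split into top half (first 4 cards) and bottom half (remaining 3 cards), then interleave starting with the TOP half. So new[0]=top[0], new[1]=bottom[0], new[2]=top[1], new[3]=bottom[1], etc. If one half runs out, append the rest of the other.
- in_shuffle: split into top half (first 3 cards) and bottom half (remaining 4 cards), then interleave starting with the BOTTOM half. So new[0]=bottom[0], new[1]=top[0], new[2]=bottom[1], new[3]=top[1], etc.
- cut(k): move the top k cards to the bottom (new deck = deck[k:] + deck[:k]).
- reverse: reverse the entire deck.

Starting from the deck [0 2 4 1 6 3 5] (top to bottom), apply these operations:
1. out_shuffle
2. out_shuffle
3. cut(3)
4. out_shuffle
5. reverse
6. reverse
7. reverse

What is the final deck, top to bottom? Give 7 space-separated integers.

After op 1 (out_shuffle): [0 6 2 3 4 5 1]
After op 2 (out_shuffle): [0 4 6 5 2 1 3]
After op 3 (cut(3)): [5 2 1 3 0 4 6]
After op 4 (out_shuffle): [5 0 2 4 1 6 3]
After op 5 (reverse): [3 6 1 4 2 0 5]
After op 6 (reverse): [5 0 2 4 1 6 3]
After op 7 (reverse): [3 6 1 4 2 0 5]

Answer: 3 6 1 4 2 0 5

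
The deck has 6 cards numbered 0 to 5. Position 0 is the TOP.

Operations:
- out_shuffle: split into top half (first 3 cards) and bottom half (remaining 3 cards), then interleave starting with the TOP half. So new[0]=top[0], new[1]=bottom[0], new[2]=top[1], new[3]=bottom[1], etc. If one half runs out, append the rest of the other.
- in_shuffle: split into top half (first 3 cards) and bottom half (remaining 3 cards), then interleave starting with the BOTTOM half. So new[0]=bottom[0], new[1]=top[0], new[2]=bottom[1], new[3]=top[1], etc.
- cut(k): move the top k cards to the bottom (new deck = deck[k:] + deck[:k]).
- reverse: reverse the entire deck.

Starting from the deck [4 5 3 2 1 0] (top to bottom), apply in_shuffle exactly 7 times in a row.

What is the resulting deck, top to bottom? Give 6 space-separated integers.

After op 1 (in_shuffle): [2 4 1 5 0 3]
After op 2 (in_shuffle): [5 2 0 4 3 1]
After op 3 (in_shuffle): [4 5 3 2 1 0]
After op 4 (in_shuffle): [2 4 1 5 0 3]
After op 5 (in_shuffle): [5 2 0 4 3 1]
After op 6 (in_shuffle): [4 5 3 2 1 0]
After op 7 (in_shuffle): [2 4 1 5 0 3]

Answer: 2 4 1 5 0 3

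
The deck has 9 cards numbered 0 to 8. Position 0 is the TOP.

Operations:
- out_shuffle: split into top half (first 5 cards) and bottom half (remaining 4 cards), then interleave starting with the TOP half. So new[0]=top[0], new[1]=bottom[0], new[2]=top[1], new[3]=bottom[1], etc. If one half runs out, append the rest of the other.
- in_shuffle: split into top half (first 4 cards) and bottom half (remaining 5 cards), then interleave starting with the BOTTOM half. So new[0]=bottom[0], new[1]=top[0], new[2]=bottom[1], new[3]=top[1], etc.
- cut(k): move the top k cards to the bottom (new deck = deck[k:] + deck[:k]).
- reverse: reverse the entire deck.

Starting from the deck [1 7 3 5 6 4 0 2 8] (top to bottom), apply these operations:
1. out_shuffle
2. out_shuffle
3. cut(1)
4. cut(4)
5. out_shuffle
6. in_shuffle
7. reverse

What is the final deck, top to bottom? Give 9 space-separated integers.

Answer: 1 4 7 0 3 2 5 8 6

Derivation:
After op 1 (out_shuffle): [1 4 7 0 3 2 5 8 6]
After op 2 (out_shuffle): [1 2 4 5 7 8 0 6 3]
After op 3 (cut(1)): [2 4 5 7 8 0 6 3 1]
After op 4 (cut(4)): [8 0 6 3 1 2 4 5 7]
After op 5 (out_shuffle): [8 2 0 4 6 5 3 7 1]
After op 6 (in_shuffle): [6 8 5 2 3 0 7 4 1]
After op 7 (reverse): [1 4 7 0 3 2 5 8 6]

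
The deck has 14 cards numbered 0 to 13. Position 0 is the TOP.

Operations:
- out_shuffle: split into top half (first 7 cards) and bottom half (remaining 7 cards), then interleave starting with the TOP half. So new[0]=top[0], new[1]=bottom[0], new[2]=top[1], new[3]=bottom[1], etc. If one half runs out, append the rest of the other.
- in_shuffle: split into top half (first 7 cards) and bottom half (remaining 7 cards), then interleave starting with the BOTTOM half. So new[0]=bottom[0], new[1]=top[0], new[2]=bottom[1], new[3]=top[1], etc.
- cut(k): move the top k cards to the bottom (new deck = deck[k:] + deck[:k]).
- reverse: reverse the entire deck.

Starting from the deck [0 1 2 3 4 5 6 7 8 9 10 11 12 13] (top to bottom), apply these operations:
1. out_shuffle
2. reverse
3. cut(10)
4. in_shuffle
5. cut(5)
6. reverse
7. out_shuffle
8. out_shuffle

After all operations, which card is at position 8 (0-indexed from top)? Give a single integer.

After op 1 (out_shuffle): [0 7 1 8 2 9 3 10 4 11 5 12 6 13]
After op 2 (reverse): [13 6 12 5 11 4 10 3 9 2 8 1 7 0]
After op 3 (cut(10)): [8 1 7 0 13 6 12 5 11 4 10 3 9 2]
After op 4 (in_shuffle): [5 8 11 1 4 7 10 0 3 13 9 6 2 12]
After op 5 (cut(5)): [7 10 0 3 13 9 6 2 12 5 8 11 1 4]
After op 6 (reverse): [4 1 11 8 5 12 2 6 9 13 3 0 10 7]
After op 7 (out_shuffle): [4 6 1 9 11 13 8 3 5 0 12 10 2 7]
After op 8 (out_shuffle): [4 3 6 5 1 0 9 12 11 10 13 2 8 7]
Position 8: card 11.

Answer: 11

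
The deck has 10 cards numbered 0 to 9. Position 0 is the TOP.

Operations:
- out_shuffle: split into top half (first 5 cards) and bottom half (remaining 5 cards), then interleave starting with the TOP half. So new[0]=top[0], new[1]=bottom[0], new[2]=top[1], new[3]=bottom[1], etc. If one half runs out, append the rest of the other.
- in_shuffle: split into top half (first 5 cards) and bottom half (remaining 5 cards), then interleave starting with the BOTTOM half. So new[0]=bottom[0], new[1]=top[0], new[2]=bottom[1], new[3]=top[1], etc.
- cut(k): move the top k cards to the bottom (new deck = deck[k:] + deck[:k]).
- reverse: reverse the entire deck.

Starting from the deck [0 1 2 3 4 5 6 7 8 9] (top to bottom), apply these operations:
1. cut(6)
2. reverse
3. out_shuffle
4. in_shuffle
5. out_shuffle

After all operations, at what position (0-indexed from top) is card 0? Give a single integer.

After op 1 (cut(6)): [6 7 8 9 0 1 2 3 4 5]
After op 2 (reverse): [5 4 3 2 1 0 9 8 7 6]
After op 3 (out_shuffle): [5 0 4 9 3 8 2 7 1 6]
After op 4 (in_shuffle): [8 5 2 0 7 4 1 9 6 3]
After op 5 (out_shuffle): [8 4 5 1 2 9 0 6 7 3]
Card 0 is at position 6.

Answer: 6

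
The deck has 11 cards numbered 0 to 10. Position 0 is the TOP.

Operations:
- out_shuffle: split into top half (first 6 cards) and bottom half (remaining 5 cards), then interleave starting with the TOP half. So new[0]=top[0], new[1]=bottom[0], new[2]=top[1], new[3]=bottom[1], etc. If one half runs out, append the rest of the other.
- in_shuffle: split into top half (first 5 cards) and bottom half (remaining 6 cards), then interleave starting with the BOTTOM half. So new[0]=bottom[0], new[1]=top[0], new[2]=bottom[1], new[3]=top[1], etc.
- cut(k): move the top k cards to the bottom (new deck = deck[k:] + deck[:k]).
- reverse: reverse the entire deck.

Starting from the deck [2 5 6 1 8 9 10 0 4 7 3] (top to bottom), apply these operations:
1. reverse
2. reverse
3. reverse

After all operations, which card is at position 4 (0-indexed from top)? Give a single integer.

After op 1 (reverse): [3 7 4 0 10 9 8 1 6 5 2]
After op 2 (reverse): [2 5 6 1 8 9 10 0 4 7 3]
After op 3 (reverse): [3 7 4 0 10 9 8 1 6 5 2]
Position 4: card 10.

Answer: 10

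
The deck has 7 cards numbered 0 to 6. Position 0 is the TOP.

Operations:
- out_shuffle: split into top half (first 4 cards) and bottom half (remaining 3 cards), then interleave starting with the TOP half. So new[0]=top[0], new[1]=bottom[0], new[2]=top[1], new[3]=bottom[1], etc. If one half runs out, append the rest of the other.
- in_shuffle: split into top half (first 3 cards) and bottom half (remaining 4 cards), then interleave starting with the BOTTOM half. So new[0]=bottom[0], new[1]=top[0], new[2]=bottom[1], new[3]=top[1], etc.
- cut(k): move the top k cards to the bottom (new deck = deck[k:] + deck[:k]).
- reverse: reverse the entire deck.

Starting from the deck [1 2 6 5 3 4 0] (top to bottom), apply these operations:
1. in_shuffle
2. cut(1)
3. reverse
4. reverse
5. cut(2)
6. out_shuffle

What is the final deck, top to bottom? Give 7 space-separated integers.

After op 1 (in_shuffle): [5 1 3 2 4 6 0]
After op 2 (cut(1)): [1 3 2 4 6 0 5]
After op 3 (reverse): [5 0 6 4 2 3 1]
After op 4 (reverse): [1 3 2 4 6 0 5]
After op 5 (cut(2)): [2 4 6 0 5 1 3]
After op 6 (out_shuffle): [2 5 4 1 6 3 0]

Answer: 2 5 4 1 6 3 0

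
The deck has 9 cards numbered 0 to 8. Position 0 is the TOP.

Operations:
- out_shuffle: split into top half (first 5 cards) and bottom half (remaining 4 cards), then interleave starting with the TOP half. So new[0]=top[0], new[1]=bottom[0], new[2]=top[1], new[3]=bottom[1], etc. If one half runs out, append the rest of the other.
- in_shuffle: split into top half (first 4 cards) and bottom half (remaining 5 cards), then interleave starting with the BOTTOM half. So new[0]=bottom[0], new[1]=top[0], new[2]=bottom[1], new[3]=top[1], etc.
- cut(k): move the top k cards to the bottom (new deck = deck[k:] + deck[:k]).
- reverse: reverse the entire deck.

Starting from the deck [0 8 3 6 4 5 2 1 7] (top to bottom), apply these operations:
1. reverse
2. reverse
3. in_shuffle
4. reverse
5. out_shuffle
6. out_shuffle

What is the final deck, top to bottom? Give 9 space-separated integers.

After op 1 (reverse): [7 1 2 5 4 6 3 8 0]
After op 2 (reverse): [0 8 3 6 4 5 2 1 7]
After op 3 (in_shuffle): [4 0 5 8 2 3 1 6 7]
After op 4 (reverse): [7 6 1 3 2 8 5 0 4]
After op 5 (out_shuffle): [7 8 6 5 1 0 3 4 2]
After op 6 (out_shuffle): [7 0 8 3 6 4 5 2 1]

Answer: 7 0 8 3 6 4 5 2 1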